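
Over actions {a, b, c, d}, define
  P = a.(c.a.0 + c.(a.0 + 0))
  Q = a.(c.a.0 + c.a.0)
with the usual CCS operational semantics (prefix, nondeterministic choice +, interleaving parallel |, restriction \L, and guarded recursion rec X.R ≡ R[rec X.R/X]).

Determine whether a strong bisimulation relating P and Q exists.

Reachable graph of P (5 states):
  s0 = a.(c.a.0 + c.(a.0 + 0)) :: --a--▸ s1
  s1 = c.a.0 + c.(a.0 + 0) :: --c--▸ s2, --c--▸ s3
  s2 = a.0 :: --a--▸ s4
  s3 = a.0 + 0 :: --a--▸ s4
  s4 = 0 :: ·
Reachable graph of Q (4 states):
  t0 = a.(c.a.0 + c.a.0) :: --a--▸ t1
  t1 = c.a.0 + c.a.0 :: --c--▸ t2
  t2 = a.0 :: --a--▸ t3
  t3 = 0 :: ·
Bisimilarity quotient blocks:
  B0 = {s0, t0}
  B1 = {s1, t1}
  B2 = {s2, s3, t2}
  B3 = {s4, t3}
s0 ∈ B0, t0 ∈ B0 → same block

P ~ Q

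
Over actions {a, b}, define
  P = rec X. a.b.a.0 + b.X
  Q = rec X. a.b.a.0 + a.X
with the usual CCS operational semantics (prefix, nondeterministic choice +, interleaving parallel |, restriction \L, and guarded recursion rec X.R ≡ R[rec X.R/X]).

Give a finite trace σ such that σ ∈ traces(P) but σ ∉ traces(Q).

b

Reachable graph of P (4 states):
  s0 = rec X. a.b.a.0 + b.X | --a--▸ s1, --b--▸ s0
  s1 = b.a.0 | --b--▸ s2
  s2 = a.0 | --a--▸ s3
  s3 = 0 | stopped
Reachable graph of Q (4 states):
  t0 = rec X. a.b.a.0 + a.X | --a--▸ t0, --a--▸ t1
  t1 = b.a.0 | --b--▸ t2
  t2 = a.0 | --a--▸ t3
  t3 = 0 | stopped
Trace ⟨b⟩ through P, begin at {s0}:
  [1] b ⇒ {s0}
  — P admits the full trace.
Trace ⟨b⟩ through Q, begin at {t0}:
  [1] b ⇒ ∅ (Q stuck)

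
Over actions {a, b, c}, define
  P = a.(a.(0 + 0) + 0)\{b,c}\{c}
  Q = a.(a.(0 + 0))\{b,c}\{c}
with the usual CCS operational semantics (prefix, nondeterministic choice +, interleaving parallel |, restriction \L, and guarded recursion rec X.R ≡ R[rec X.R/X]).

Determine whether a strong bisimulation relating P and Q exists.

P's transition system — 3 states:
  m0 = a.(a.(0 + 0) + 0)\{b,c}\{c} → ··a··> m1
  m1 = (a.(0 + 0) + 0)\{b,c}\{c} → ··a··> m2
  m2 = (0 + 0)\{b,c}\{c} → (no moves)
Q's transition system — 3 states:
  n0 = a.(a.(0 + 0))\{b,c}\{c} → ··a··> n1
  n1 = (a.(0 + 0))\{b,c}\{c} → ··a··> n2
  n2 = (0 + 0)\{b,c}\{c} → (no moves)
Bisimilarity quotient blocks:
  B0 = {m0, n0}
  B1 = {m1, n1}
  B2 = {m2, n2}
m0 ∈ B0, n0 ∈ B0 → same block

P ~ Q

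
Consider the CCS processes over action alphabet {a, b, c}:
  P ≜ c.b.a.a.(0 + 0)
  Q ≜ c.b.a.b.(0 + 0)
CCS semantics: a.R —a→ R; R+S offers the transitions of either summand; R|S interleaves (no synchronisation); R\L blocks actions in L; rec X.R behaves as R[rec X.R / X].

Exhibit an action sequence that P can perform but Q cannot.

P's transition system — 5 states:
  s0 = c.b.a.a.(0 + 0) has moves =c=> s1
  s1 = b.a.a.(0 + 0) has moves =b=> s2
  s2 = a.a.(0 + 0) has moves =a=> s3
  s3 = a.(0 + 0) has moves =a=> s4
  s4 = 0 + 0 has moves deadlocked
Q's transition system — 5 states:
  t0 = c.b.a.b.(0 + 0) has moves =c=> t1
  t1 = b.a.b.(0 + 0) has moves =b=> t2
  t2 = a.b.(0 + 0) has moves =a=> t3
  t3 = b.(0 + 0) has moves =b=> t4
  t4 = 0 + 0 has moves deadlocked
Executing cbaa from P (initial set {s0}):
  step 1 (c): {s1}
  step 2 (b): {s2}
  step 3 (a): {s3}
  step 4 (a): {s4}
  P completes σ.
Executing cbaa from Q (initial set {t0}):
  step 1 (c): {t1}
  step 2 (b): {t2}
  step 3 (a): {t3}
  step 4 (a): ∅  — Q cannot continue

cbaa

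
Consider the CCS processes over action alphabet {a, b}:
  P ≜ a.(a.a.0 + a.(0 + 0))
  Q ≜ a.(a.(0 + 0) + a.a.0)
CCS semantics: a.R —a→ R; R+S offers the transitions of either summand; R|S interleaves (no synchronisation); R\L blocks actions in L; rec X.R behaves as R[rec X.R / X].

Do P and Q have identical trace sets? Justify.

traces(P) = traces(Q)

LTS(P): 5 reachable states
  s0 = a.(a.a.0 + a.(0 + 0)) → =a=> s1
  s1 = a.a.0 + a.(0 + 0) → =a=> s2, =a=> s3
  s2 = 0 + 0 → deadlocked
  s3 = a.0 → =a=> s4
  s4 = 0 → deadlocked
LTS(Q): 5 reachable states
  t0 = a.(a.(0 + 0) + a.a.0) → =a=> t1
  t1 = a.(0 + 0) + a.a.0 → =a=> t2, =a=> t3
  t2 = 0 + 0 → deadlocked
  t3 = a.0 → =a=> t4
  t4 = 0 → deadlocked
Partition-refinement fixed point:
  B0 = {s0, t0}
  B1 = {s1, t1}
  B2 = {s2, s4, t2, t4}
  B3 = {s3, t3}
s0 ∈ B0, t0 ∈ B0 → same block
Bisimilar ⇒ trace-equivalent.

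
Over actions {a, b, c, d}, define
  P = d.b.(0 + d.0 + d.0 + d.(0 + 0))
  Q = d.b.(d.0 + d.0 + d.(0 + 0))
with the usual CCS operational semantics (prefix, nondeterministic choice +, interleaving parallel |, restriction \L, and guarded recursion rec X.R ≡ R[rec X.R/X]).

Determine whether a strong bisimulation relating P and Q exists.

P ~ Q

P's transition system — 5 states:
  u0 = d.b.(0 + d.0 + d.0 + d.(0 + 0)) ⊢ --d--▸ u1
  u1 = b.(0 + d.0 + d.0 + d.(0 + 0)) ⊢ --b--▸ u2
  u2 = 0 + d.0 + d.0 + d.(0 + 0) ⊢ --d--▸ u3, --d--▸ u4
  u3 = 0 ⊢ ∅
  u4 = 0 + 0 ⊢ ∅
Q's transition system — 5 states:
  v0 = d.b.(d.0 + d.0 + d.(0 + 0)) ⊢ --d--▸ v1
  v1 = b.(d.0 + d.0 + d.(0 + 0)) ⊢ --b--▸ v2
  v2 = d.0 + d.0 + d.(0 + 0) ⊢ --d--▸ v3, --d--▸ v4
  v3 = 0 ⊢ ∅
  v4 = 0 + 0 ⊢ ∅
Partition-refinement fixed point:
  B0 = {u0, v0}
  B1 = {u1, v1}
  B2 = {u2, v2}
  B3 = {u3, u4, v3, v4}
u0 ∈ B0, v0 ∈ B0 → same block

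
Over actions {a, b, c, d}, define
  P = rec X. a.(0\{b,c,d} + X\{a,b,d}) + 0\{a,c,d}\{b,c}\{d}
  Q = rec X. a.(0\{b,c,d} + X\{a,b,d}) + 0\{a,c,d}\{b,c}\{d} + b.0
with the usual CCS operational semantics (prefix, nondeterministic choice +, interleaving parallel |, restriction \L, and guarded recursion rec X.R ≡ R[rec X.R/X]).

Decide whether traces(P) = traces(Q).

P's transition system — 2 states:
  p0 = rec X. a.(0\{b,c,d} + X\{a,b,d}) + 0\{a,c,d}\{b,c}\{d} → --a--▸ p1
  p1 = 0\{b,c,d} + (rec X. a.(0\{b,c,d} + X\{a,b,d}) + 0\{a,c,d}\{b,c}\{d})\{a,b,d} → deadlocked
Q's transition system — 3 states:
  q0 = rec X. a.(0\{b,c,d} + X\{a,b,d}) + 0\{a,c,d}\{b,c}\{d} + b.0 → --a--▸ q1, --b--▸ q2
  q1 = 0\{b,c,d} + (rec X. a.(0\{b,c,d} + X\{a,b,d}) + 0\{a,c,d}\{b,c}\{d} + b.0)\{a,b,d} → deadlocked
  q2 = 0 → deadlocked
Executing b from Q (initial set {q0}):
  after b @ step 1: {q2}
  — Q admits the full trace.
Executing b from P (initial set {p0}):
  after b @ step 1: ∅  — P cannot continue

trace-distinct — witness ⟨b⟩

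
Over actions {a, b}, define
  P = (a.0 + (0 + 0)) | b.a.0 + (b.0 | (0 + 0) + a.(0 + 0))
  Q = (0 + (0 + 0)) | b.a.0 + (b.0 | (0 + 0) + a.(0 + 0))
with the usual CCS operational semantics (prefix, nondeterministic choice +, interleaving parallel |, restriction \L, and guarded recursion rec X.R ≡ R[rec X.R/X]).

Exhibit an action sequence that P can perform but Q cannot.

LTS(P): 8 reachable states
  p0 = (a.0 + (0 + 0)) | b.a.0 + (b.0 | (0 + 0) + a.(0 + 0)) has moves =a=> p1, =a=> p2, =b=> p3, =b=> p4
  p1 = 0 + 0 has moves ∅
  p2 = 0 | b.a.0 has moves =b=> p5
  p3 = (a.0 + (0 + 0)) | a.0 has moves =a=> p5, =a=> p6
  p4 = 0 | (0 + 0) has moves ∅
  p5 = 0 | a.0 has moves =a=> p7
  p6 = (a.0 + (0 + 0)) | 0 has moves =a=> p7
  p7 = 0 | 0 has moves ∅
LTS(Q): 5 reachable states
  q0 = (0 + (0 + 0)) | b.a.0 + (b.0 | (0 + 0) + a.(0 + 0)) has moves =a=> q1, =b=> q2, =b=> q3
  q1 = 0 + 0 has moves ∅
  q2 = (0 + (0 + 0)) | a.0 has moves =a=> q4
  q3 = 0 | (0 + 0) has moves ∅
  q4 = (0 + (0 + 0)) | 0 has moves ∅
Executing ab from P (initial set {p0}):
  step 1 (a): {p1, p2}
  step 2 (b): {p5}
  ✓ P
Executing ab from Q (initial set {q0}):
  step 1 (a): {q1}
  step 2 (b): ∅ (Q stuck)

ab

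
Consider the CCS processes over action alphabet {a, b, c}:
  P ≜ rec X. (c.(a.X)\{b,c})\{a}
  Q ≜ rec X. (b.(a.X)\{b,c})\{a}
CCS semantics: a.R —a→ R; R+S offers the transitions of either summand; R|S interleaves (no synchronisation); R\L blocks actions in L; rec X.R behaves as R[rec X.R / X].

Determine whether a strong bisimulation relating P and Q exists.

Reachable graph of P (2 states):
  u0 = rec X. (c.(a.X)\{b,c})\{a} | --c--▸ u1
  u1 = (a.(rec X. (c.(a.X)\{b,c})\{a}))\{b,c}\{a} | (no moves)
Reachable graph of Q (2 states):
  v0 = rec X. (b.(a.X)\{b,c})\{a} | --b--▸ v1
  v1 = (a.(rec X. (b.(a.X)\{b,c})\{a}))\{b,c}\{a} | (no moves)
Coarsest stable partition (strong bisimilarity classes):
  B0 = {u0}
  B1 = {u1, v1}
  B2 = {v0}
u0 ∈ B0, v0 ∈ B2 → different blocks

P ≁ Q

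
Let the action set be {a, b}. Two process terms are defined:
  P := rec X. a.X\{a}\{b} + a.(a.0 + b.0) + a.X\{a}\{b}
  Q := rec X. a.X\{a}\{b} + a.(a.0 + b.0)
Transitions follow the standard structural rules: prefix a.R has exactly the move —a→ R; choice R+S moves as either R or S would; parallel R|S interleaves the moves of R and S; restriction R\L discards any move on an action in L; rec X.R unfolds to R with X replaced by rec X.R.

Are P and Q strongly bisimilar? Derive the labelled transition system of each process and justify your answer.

YES

LTS(P): 4 reachable states
  m0 = rec X. a.X\{a}\{b} + a.(a.0 + b.0) + a.X\{a}\{b} → --a--▸ m1, --a--▸ m2
  m1 = (rec X. a.X\{a}\{b} + a.(a.0 + b.0) + a.X\{a}\{b})\{a}\{b} → ∅
  m2 = a.0 + b.0 → --a--▸ m3, --b--▸ m3
  m3 = 0 → ∅
LTS(Q): 4 reachable states
  n0 = rec X. a.X\{a}\{b} + a.(a.0 + b.0) → --a--▸ n1, --a--▸ n2
  n1 = (rec X. a.X\{a}\{b} + a.(a.0 + b.0))\{a}\{b} → ∅
  n2 = a.0 + b.0 → --a--▸ n3, --b--▸ n3
  n3 = 0 → ∅
Coarsest stable partition (strong bisimilarity classes):
  B0 = {m0, n0}
  B1 = {m2, n2}
  B2 = {m1, m3, n1, n3}
m0 ∈ B0, n0 ∈ B0 → same block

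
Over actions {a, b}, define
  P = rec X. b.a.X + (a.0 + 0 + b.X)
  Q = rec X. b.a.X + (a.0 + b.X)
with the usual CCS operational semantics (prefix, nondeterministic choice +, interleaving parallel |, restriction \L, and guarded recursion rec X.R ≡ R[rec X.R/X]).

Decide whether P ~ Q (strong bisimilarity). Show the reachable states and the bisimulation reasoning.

bisimilar

P's transition system — 3 states:
  m0 = rec X. b.a.X + (a.0 + 0 + b.X) has moves ··a··> m1, ··b··> m0, ··b··> m2
  m1 = 0 has moves ∅
  m2 = a.(rec X. b.a.X + (a.0 + 0 + b.X)) has moves ··a··> m0
Q's transition system — 3 states:
  n0 = rec X. b.a.X + (a.0 + b.X) has moves ··a··> n1, ··b··> n0, ··b··> n2
  n1 = 0 has moves ∅
  n2 = a.(rec X. b.a.X + (a.0 + b.X)) has moves ··a··> n0
Partition-refinement fixed point:
  B0 = {m0, n0}
  B1 = {m1, n1}
  B2 = {m2, n2}
m0 ∈ B0, n0 ∈ B0 → same block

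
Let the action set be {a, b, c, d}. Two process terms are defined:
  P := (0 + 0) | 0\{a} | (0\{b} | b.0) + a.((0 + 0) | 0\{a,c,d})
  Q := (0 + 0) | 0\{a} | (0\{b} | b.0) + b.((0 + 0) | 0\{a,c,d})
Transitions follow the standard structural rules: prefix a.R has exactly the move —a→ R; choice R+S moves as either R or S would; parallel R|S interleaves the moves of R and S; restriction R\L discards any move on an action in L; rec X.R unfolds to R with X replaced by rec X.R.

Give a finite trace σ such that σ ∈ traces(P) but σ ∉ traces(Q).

P's transition system — 3 states:
  p0 = (0 + 0) | 0\{a} | (0\{b} | b.0) + a.((0 + 0) | 0\{a,c,d}) → —a→ p1, —b→ p2
  p1 = (0 + 0) | 0\{a,c,d} → deadlocked
  p2 = (0 + 0) | 0\{a} | (0\{b} | 0) → deadlocked
Q's transition system — 3 states:
  q0 = (0 + 0) | 0\{a} | (0\{b} | b.0) + b.((0 + 0) | 0\{a,c,d}) → —b→ q1, —b→ q2
  q1 = (0 + 0) | 0\{a,c,d} → deadlocked
  q2 = (0 + 0) | 0\{a} | (0\{b} | 0) → deadlocked
Run σ = ⟨a⟩ on P: start {p0}
  after a @ step 1: {p1}
  — P admits the full trace.
Run σ = ⟨a⟩ on Q: start {q0}
  after a @ step 1: ∅  — Q cannot continue

a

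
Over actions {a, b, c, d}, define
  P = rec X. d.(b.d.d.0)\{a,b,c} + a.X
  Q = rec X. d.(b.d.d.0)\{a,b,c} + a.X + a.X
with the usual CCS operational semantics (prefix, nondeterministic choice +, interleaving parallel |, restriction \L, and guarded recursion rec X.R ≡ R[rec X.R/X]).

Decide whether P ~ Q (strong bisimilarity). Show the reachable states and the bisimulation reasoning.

YES

P's transition system — 2 states:
  u0 = rec X. d.(b.d.d.0)\{a,b,c} + a.X ⊢ =a=> u0, =d=> u1
  u1 = (b.d.d.0)\{a,b,c} ⊢ stopped
Q's transition system — 2 states:
  v0 = rec X. d.(b.d.d.0)\{a,b,c} + a.X + a.X ⊢ =a=> v0, =d=> v1
  v1 = (b.d.d.0)\{a,b,c} ⊢ stopped
Coarsest stable partition (strong bisimilarity classes):
  B0 = {u0, v0}
  B1 = {u1, v1}
u0 ∈ B0, v0 ∈ B0 → same block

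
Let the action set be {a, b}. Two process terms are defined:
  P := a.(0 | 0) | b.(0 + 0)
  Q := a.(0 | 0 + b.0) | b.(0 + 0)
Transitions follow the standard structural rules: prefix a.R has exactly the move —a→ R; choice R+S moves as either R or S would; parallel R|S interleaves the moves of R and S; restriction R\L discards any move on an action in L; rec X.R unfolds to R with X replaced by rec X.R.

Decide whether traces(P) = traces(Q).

P's transition system — 4 states:
  m0 = a.(0 | 0) | b.(0 + 0) → -a-> m1, -b-> m2
  m1 = 0 | 0 | b.(0 + 0) → -b-> m3
  m2 = a.(0 | 0) | (0 + 0) → -a-> m3
  m3 = 0 | 0 | (0 + 0) → deadlocked
Q's transition system — 6 states:
  n0 = a.(0 | 0 + b.0) | b.(0 + 0) → -a-> n1, -b-> n2
  n1 = (0 | 0 + b.0) | b.(0 + 0) → -b-> n3, -b-> n4
  n2 = a.(0 | 0 + b.0) | (0 + 0) → -a-> n3
  n3 = (0 | 0 + b.0) | (0 + 0) → -b-> n5
  n4 = 0 | b.(0 + 0) → -b-> n5
  n5 = 0 | (0 + 0) → deadlocked
Trace ⟨abb⟩ through Q, begin at {n0}:
  step 1 (a): {n1}
  step 2 (b): {n3, n4}
  step 3 (b): {n5}
  ✓ Q
Trace ⟨abb⟩ through P, begin at {m0}:
  step 1 (a): {m1}
  step 2 (b): {m3}
  step 3 (b): no successor for P

NO — witness ⟨abb⟩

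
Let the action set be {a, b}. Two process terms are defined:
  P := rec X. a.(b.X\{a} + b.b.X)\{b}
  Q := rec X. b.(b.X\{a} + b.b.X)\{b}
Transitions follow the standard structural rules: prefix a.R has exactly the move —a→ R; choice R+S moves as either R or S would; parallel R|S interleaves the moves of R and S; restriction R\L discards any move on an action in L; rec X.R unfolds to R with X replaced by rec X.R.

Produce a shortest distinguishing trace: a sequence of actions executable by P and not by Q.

LTS(P): 2 reachable states
  m0 = rec X. a.(b.X\{a} + b.b.X)\{b} ⊢ ··a··> m1
  m1 = (b.(rec X. a.(b.X\{a} + b.b.X)\{b})\{a} + b.b.(rec X. a.(b.X\{a} + b.b.X)\{b}))\{b} ⊢ ·
LTS(Q): 2 reachable states
  n0 = rec X. b.(b.X\{a} + b.b.X)\{b} ⊢ ··b··> n1
  n1 = (b.(rec X. b.(b.X\{a} + b.b.X)\{b})\{a} + b.b.(rec X. b.(b.X\{a} + b.b.X)\{b}))\{b} ⊢ ·
Trace ⟨a⟩ through P, begin at {m0}:
  [1] a ⇒ {m1}
  ✓ P
Trace ⟨a⟩ through Q, begin at {n0}:
  [1] a ⇒ no successor for Q

a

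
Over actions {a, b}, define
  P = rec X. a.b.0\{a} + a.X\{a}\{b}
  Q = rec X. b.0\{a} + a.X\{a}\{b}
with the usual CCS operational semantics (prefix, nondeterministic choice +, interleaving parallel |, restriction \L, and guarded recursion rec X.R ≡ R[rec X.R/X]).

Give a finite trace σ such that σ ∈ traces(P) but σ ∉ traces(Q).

ab

P's transition system — 4 states:
  m0 = rec X. a.b.0\{a} + a.X\{a}\{b} → =a=> m1, =a=> m2
  m1 = (rec X. a.b.0\{a} + a.X\{a}\{b})\{a}\{b} → ∅
  m2 = b.0\{a} → =b=> m3
  m3 = 0\{a} → ∅
Q's transition system — 3 states:
  n0 = rec X. b.0\{a} + a.X\{a}\{b} → =a=> n1, =b=> n2
  n1 = (rec X. b.0\{a} + a.X\{a}\{b})\{a}\{b} → ∅
  n2 = 0\{a} → ∅
Trace ⟨ab⟩ through P, begin at {m0}:
  [1] a ⇒ {m1, m2}
  [2] b ⇒ {m3}
  — P admits the full trace.
Trace ⟨ab⟩ through Q, begin at {n0}:
  [1] a ⇒ {n1}
  [2] b ⇒ ∅  — Q cannot continue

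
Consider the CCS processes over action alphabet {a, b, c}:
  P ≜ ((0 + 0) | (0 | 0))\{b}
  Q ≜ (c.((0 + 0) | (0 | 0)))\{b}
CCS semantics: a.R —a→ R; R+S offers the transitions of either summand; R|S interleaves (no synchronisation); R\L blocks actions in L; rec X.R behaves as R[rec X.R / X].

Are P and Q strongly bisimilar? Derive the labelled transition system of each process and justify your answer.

P ≁ Q

LTS(P): 1 reachable states
  u0 = ((0 + 0) | (0 | 0))\{b} ⊢ ∅
LTS(Q): 2 reachable states
  v0 = (c.((0 + 0) | (0 | 0)))\{b} ⊢ -c-> v1
  v1 = ((0 + 0) | (0 | 0))\{b} ⊢ ∅
Coarsest stable partition (strong bisimilarity classes):
  B0 = {u0, v1}
  B1 = {v0}
u0 ∈ B0, v0 ∈ B1 → different blocks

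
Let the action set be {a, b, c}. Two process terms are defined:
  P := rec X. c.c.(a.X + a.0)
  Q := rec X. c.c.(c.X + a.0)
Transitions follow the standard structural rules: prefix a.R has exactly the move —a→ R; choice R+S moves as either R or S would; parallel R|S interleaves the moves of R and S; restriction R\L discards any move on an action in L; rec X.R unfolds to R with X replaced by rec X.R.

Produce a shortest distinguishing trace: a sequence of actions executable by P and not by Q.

ccac

P's transition system — 4 states:
  m0 = rec X. c.c.(a.X + a.0) has moves --c--▸ m1
  m1 = c.(a.(rec X. c.c.(a.X + a.0)) + a.0) has moves --c--▸ m2
  m2 = a.(rec X. c.c.(a.X + a.0)) + a.0 has moves --a--▸ m0, --a--▸ m3
  m3 = 0 has moves ∅
Q's transition system — 4 states:
  n0 = rec X. c.c.(c.X + a.0) has moves --c--▸ n1
  n1 = c.(c.(rec X. c.c.(c.X + a.0)) + a.0) has moves --c--▸ n2
  n2 = c.(rec X. c.c.(c.X + a.0)) + a.0 has moves --a--▸ n3, --c--▸ n0
  n3 = 0 has moves ∅
Executing ccac from P (initial set {m0}):
  [1] c ⇒ {m1}
  [2] c ⇒ {m2}
  [3] a ⇒ {m0, m3}
  [4] c ⇒ {m1}
  — P admits the full trace.
Executing ccac from Q (initial set {n0}):
  [1] c ⇒ {n1}
  [2] c ⇒ {n2}
  [3] a ⇒ {n3}
  [4] c ⇒ ∅ (Q stuck)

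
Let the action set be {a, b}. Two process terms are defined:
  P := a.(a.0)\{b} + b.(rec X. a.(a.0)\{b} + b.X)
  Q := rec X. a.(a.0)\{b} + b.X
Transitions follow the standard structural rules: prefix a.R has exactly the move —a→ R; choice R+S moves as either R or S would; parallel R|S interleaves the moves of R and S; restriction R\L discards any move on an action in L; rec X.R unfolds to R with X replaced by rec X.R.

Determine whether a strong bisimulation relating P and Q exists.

LTS(P): 4 reachable states
  u0 = a.(a.0)\{b} + b.(rec X. a.(a.0)\{b} + b.X) | —a→ u1, —b→ u2
  u1 = (a.0)\{b} | —a→ u3
  u2 = rec X. a.(a.0)\{b} + b.X | —a→ u1, —b→ u2
  u3 = 0\{b} | (no moves)
LTS(Q): 3 reachable states
  v0 = rec X. a.(a.0)\{b} + b.X | —a→ v1, —b→ v0
  v1 = (a.0)\{b} | —a→ v2
  v2 = 0\{b} | (no moves)
Bisimilarity quotient blocks:
  B0 = {u0, u2, v0}
  B1 = {u1, v1}
  B2 = {u3, v2}
u0 ∈ B0, v0 ∈ B0 → same block

bisimilar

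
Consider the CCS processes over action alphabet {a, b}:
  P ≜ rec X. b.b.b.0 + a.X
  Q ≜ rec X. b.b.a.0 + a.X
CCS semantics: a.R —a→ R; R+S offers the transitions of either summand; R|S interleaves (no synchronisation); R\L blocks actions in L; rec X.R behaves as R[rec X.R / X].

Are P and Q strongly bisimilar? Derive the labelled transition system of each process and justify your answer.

Reachable graph of P (4 states):
  p0 = rec X. b.b.b.0 + a.X → -a-> p0, -b-> p1
  p1 = b.b.0 → -b-> p2
  p2 = b.0 → -b-> p3
  p3 = 0 → stopped
Reachable graph of Q (4 states):
  q0 = rec X. b.b.a.0 + a.X → -a-> q0, -b-> q1
  q1 = b.a.0 → -b-> q2
  q2 = a.0 → -a-> q3
  q3 = 0 → stopped
Coarsest stable partition (strong bisimilarity classes):
  B0 = {p0}
  B1 = {p1}
  B2 = {p2}
  B3 = {p3, q3}
  B4 = {q0}
  B5 = {q1}
  B6 = {q2}
p0 ∈ B0, q0 ∈ B4 → different blocks

P ≁ Q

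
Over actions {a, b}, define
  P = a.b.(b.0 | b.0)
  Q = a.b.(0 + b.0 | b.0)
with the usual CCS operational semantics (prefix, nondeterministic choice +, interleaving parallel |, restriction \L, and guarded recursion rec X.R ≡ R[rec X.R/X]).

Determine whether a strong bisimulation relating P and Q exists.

P's transition system — 6 states:
  p0 = a.b.(b.0 | b.0) ⊢ -a-> p1
  p1 = b.(b.0 | b.0) ⊢ -b-> p2
  p2 = b.0 | b.0 ⊢ -b-> p3, -b-> p4
  p3 = 0 | b.0 ⊢ -b-> p5
  p4 = b.0 | 0 ⊢ -b-> p5
  p5 = 0 | 0 ⊢ deadlocked
Q's transition system — 6 states:
  q0 = a.b.(0 + b.0 | b.0) ⊢ -a-> q1
  q1 = b.(0 + b.0 | b.0) ⊢ -b-> q2
  q2 = 0 + b.0 | b.0 ⊢ -b-> q3, -b-> q4
  q3 = 0 | b.0 ⊢ -b-> q5
  q4 = b.0 | 0 ⊢ -b-> q5
  q5 = 0 | 0 ⊢ deadlocked
Partition-refinement fixed point:
  B0 = {p0, q0}
  B1 = {p1, q1}
  B2 = {p2, q2}
  B3 = {p3, p4, q3, q4}
  B4 = {p5, q5}
p0 ∈ B0, q0 ∈ B0 → same block

P ~ Q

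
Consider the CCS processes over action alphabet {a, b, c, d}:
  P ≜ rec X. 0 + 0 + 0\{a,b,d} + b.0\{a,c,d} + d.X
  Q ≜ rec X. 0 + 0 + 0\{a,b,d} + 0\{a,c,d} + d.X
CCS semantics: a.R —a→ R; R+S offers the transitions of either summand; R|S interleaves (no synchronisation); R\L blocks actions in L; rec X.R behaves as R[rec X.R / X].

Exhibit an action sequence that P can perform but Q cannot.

P's transition system — 2 states:
  m0 = rec X. 0 + 0 + 0\{a,b,d} + b.0\{a,c,d} + d.X has moves =b=> m1, =d=> m0
  m1 = 0\{a,c,d} has moves ·
Q's transition system — 1 states:
  n0 = rec X. 0 + 0 + 0\{a,b,d} + 0\{a,c,d} + d.X has moves =d=> n0
Executing b from P (initial set {m0}):
  [1] b ⇒ {m1}
  P completes σ.
Executing b from Q (initial set {n0}):
  [1] b ⇒ ∅ (Q stuck)

b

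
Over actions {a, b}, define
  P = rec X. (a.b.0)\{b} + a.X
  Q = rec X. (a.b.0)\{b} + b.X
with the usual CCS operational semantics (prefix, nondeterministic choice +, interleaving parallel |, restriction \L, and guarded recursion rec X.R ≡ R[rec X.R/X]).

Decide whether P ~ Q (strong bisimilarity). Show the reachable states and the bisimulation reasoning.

not bisimilar

P's transition system — 2 states:
  u0 = rec X. (a.b.0)\{b} + a.X :: =a=> u0, =a=> u1
  u1 = (b.0)\{b} :: ·
Q's transition system — 2 states:
  v0 = rec X. (a.b.0)\{b} + b.X :: =a=> v1, =b=> v0
  v1 = (b.0)\{b} :: ·
Coarsest stable partition (strong bisimilarity classes):
  B0 = {u0}
  B1 = {u1, v1}
  B2 = {v0}
u0 ∈ B0, v0 ∈ B2 → different blocks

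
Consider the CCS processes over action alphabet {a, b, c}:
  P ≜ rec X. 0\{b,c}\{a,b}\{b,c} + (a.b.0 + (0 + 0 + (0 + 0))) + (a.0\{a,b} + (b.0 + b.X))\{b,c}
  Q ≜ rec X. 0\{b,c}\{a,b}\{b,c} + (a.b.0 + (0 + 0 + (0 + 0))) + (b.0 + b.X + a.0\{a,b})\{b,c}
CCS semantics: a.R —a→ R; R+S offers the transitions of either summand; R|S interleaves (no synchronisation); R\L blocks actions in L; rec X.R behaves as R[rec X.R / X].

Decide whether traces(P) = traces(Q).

trace-equivalent

LTS(P): 4 reachable states
  u0 = rec X. 0\{b,c}\{a,b}\{b,c} + (a.b.0 + (0 + 0 + (0 + 0))) + (a.0\{a,b} + (b.0 + b.X))\{b,c} → —a→ u1, —a→ u2
  u1 = 0\{a,b}\{b,c} → ∅
  u2 = b.0 → —b→ u3
  u3 = 0 → ∅
LTS(Q): 4 reachable states
  v0 = rec X. 0\{b,c}\{a,b}\{b,c} + (a.b.0 + (0 + 0 + (0 + 0))) + (b.0 + b.X + a.0\{a,b})\{b,c} → —a→ v1, —a→ v2
  v1 = 0\{a,b}\{b,c} → ∅
  v2 = b.0 → —b→ v3
  v3 = 0 → ∅
Bisimilarity quotient blocks:
  B0 = {u0, v0}
  B1 = {u2, v2}
  B2 = {u1, u3, v1, v3}
u0 ∈ B0, v0 ∈ B0 → same block
Bisimilar ⇒ trace-equivalent.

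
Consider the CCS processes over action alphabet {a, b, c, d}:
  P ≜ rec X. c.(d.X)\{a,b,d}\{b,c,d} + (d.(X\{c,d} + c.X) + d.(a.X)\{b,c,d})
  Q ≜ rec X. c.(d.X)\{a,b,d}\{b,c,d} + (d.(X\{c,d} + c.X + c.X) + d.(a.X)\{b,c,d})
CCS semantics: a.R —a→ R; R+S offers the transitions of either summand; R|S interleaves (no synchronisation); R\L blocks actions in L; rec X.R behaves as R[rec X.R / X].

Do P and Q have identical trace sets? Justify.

YES

Reachable graph of P (5 states):
  p0 = rec X. c.(d.X)\{a,b,d}\{b,c,d} + (d.(X\{c,d} + c.X) + d.(a.X)\{b,c,d}) :: —c→ p1, —d→ p2, —d→ p3
  p1 = (d.(rec X. c.(d.X)\{a,b,d}\{b,c,d} + (d.(X\{c,d} + c.X) + d.(a.X)\{b,c,d})))\{a,b,d}\{b,c,d} :: stopped
  p2 = (a.(rec X. c.(d.X)\{a,b,d}\{b,c,d} + (d.(X\{c,d} + c.X) + d.(a.X)\{b,c,d})))\{b,c,d} :: —a→ p4
  p3 = (rec X. c.(d.X)\{a,b,d}\{b,c,d} + (d.(X\{c,d} + c.X) + d.(a.X)\{b,c,d}))\{c,d} + c.(rec X. c.(d.X)\{a,b,d}\{b,c,d} + (d.(X\{c,d} + c.X) + d.(a.X)\{b,c,d})) :: —c→ p0
  p4 = (rec X. c.(d.X)\{a,b,d}\{b,c,d} + (d.(X\{c,d} + c.X) + d.(a.X)\{b,c,d}))\{b,c,d} :: stopped
Reachable graph of Q (5 states):
  q0 = rec X. c.(d.X)\{a,b,d}\{b,c,d} + (d.(X\{c,d} + c.X + c.X) + d.(a.X)\{b,c,d}) :: —c→ q1, —d→ q2, —d→ q3
  q1 = (d.(rec X. c.(d.X)\{a,b,d}\{b,c,d} + (d.(X\{c,d} + c.X + c.X) + d.(a.X)\{b,c,d})))\{a,b,d}\{b,c,d} :: stopped
  q2 = (a.(rec X. c.(d.X)\{a,b,d}\{b,c,d} + (d.(X\{c,d} + c.X + c.X) + d.(a.X)\{b,c,d})))\{b,c,d} :: —a→ q4
  q3 = (rec X. c.(d.X)\{a,b,d}\{b,c,d} + (d.(X\{c,d} + c.X + c.X) + d.(a.X)\{b,c,d}))\{c,d} + c.(rec X. c.(d.X)\{a,b,d}\{b,c,d} + (d.(X\{c,d} + c.X + c.X) + d.(a.X)\{b,c,d})) + c.(rec X. c.(d.X)\{a,b,d}\{b,c,d} + (d.(X\{c,d} + c.X + c.X) + d.(a.X)\{b,c,d})) :: —c→ q0
  q4 = (rec X. c.(d.X)\{a,b,d}\{b,c,d} + (d.(X\{c,d} + c.X + c.X) + d.(a.X)\{b,c,d}))\{b,c,d} :: stopped
Coarsest stable partition (strong bisimilarity classes):
  B0 = {p0, q0}
  B1 = {p2, q2}
  B2 = {p1, p4, q1, q4}
  B3 = {p3, q3}
p0 ∈ B0, q0 ∈ B0 → same block
Bisimilar ⇒ trace-equivalent.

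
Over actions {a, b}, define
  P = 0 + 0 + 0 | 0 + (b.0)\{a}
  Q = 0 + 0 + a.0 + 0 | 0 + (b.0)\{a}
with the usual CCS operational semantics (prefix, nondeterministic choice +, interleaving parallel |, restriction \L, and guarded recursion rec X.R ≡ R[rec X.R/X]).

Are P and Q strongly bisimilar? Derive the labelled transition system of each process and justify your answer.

NO

LTS(P): 2 reachable states
  m0 = 0 + 0 + 0 | 0 + (b.0)\{a} has moves ··b··> m1
  m1 = 0\{a} has moves ∅
LTS(Q): 3 reachable states
  n0 = 0 + 0 + a.0 + 0 | 0 + (b.0)\{a} has moves ··a··> n1, ··b··> n2
  n1 = 0 has moves ∅
  n2 = 0\{a} has moves ∅
Partition-refinement fixed point:
  B0 = {m0}
  B1 = {m1, n1, n2}
  B2 = {n0}
m0 ∈ B0, n0 ∈ B2 → different blocks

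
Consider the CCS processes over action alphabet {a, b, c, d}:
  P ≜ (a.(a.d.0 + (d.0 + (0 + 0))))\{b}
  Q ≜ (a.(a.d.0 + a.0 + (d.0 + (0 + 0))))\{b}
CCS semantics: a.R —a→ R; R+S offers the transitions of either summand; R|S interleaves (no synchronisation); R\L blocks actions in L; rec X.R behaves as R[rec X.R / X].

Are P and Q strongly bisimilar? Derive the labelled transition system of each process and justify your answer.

P ≁ Q

LTS(P): 4 reachable states
  u0 = (a.(a.d.0 + (d.0 + (0 + 0))))\{b} ⊢ --a--▸ u1
  u1 = (a.d.0 + (d.0 + (0 + 0)))\{b} ⊢ --a--▸ u2, --d--▸ u3
  u2 = (d.0)\{b} ⊢ --d--▸ u3
  u3 = 0\{b} ⊢ ∅
LTS(Q): 4 reachable states
  v0 = (a.(a.d.0 + a.0 + (d.0 + (0 + 0))))\{b} ⊢ --a--▸ v1
  v1 = (a.d.0 + a.0 + (d.0 + (0 + 0)))\{b} ⊢ --a--▸ v2, --a--▸ v3, --d--▸ v3
  v2 = (d.0)\{b} ⊢ --d--▸ v3
  v3 = 0\{b} ⊢ ∅
Bisimilarity quotient blocks:
  B0 = {u0}
  B1 = {u1}
  B2 = {u2, v2}
  B3 = {u3, v3}
  B4 = {v0}
  B5 = {v1}
u0 ∈ B0, v0 ∈ B4 → different blocks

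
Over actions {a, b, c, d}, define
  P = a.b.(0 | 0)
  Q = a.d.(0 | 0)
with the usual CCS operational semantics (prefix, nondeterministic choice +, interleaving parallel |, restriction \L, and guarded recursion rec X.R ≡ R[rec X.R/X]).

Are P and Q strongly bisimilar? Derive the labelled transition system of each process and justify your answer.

P's transition system — 3 states:
  s0 = a.b.(0 | 0) | -a-> s1
  s1 = b.(0 | 0) | -b-> s2
  s2 = 0 | 0 | ∅
Q's transition system — 3 states:
  t0 = a.d.(0 | 0) | -a-> t1
  t1 = d.(0 | 0) | -d-> t2
  t2 = 0 | 0 | ∅
Partition-refinement fixed point:
  B0 = {s0}
  B1 = {s1}
  B2 = {s2, t2}
  B3 = {t0}
  B4 = {t1}
s0 ∈ B0, t0 ∈ B3 → different blocks

NO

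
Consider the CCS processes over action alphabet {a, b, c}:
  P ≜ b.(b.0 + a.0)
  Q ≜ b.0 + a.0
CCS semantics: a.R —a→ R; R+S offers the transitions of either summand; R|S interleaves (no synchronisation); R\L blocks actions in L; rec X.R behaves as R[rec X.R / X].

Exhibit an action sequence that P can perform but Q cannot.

P's transition system — 3 states:
  u0 = b.(b.0 + a.0) :: -b-> u1
  u1 = b.0 + a.0 :: -a-> u2, -b-> u2
  u2 = 0 :: stopped
Q's transition system — 2 states:
  v0 = b.0 + a.0 :: -a-> v1, -b-> v1
  v1 = 0 :: stopped
Trace ⟨ba⟩ through P, begin at {u0}:
  [1] b ⇒ {u1}
  [2] a ⇒ {u2}
  ✓ P
Trace ⟨ba⟩ through Q, begin at {v0}:
  [1] b ⇒ {v1}
  [2] a ⇒ ∅  — Q cannot continue

ba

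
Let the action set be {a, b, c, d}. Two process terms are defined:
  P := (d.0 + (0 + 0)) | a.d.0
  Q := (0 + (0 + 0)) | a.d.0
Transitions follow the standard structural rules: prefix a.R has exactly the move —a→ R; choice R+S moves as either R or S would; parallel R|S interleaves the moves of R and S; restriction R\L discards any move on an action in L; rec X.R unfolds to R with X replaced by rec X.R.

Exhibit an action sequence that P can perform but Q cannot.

P's transition system — 6 states:
  s0 = (d.0 + (0 + 0)) | a.d.0 ⊢ ··a··> s1, ··d··> s2
  s1 = (d.0 + (0 + 0)) | d.0 ⊢ ··d··> s3, ··d··> s4
  s2 = 0 | a.d.0 ⊢ ··a··> s4
  s3 = (d.0 + (0 + 0)) | 0 ⊢ ··d··> s5
  s4 = 0 | d.0 ⊢ ··d··> s5
  s5 = 0 | 0 ⊢ stopped
Q's transition system — 3 states:
  t0 = (0 + (0 + 0)) | a.d.0 ⊢ ··a··> t1
  t1 = (0 + (0 + 0)) | d.0 ⊢ ··d··> t2
  t2 = (0 + (0 + 0)) | 0 ⊢ stopped
Trace ⟨d⟩ through P, begin at {s0}:
  step 1 (d): {s2}
  P completes σ.
Trace ⟨d⟩ through Q, begin at {t0}:
  step 1 (d): no successor for Q

d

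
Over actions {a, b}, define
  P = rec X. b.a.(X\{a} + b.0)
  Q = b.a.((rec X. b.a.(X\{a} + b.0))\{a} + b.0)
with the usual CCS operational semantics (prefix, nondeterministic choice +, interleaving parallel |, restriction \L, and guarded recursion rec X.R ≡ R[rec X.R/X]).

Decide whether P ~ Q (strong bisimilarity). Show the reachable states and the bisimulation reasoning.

P ~ Q

P's transition system — 5 states:
  p0 = rec X. b.a.(X\{a} + b.0) ⊢ —b→ p1
  p1 = a.((rec X. b.a.(X\{a} + b.0))\{a} + b.0) ⊢ —a→ p2
  p2 = (rec X. b.a.(X\{a} + b.0))\{a} + b.0 ⊢ —b→ p3, —b→ p4
  p3 = (a.((rec X. b.a.(X\{a} + b.0))\{a} + b.0))\{a} ⊢ ·
  p4 = 0 ⊢ ·
Q's transition system — 5 states:
  q0 = b.a.((rec X. b.a.(X\{a} + b.0))\{a} + b.0) ⊢ —b→ q1
  q1 = a.((rec X. b.a.(X\{a} + b.0))\{a} + b.0) ⊢ —a→ q2
  q2 = (rec X. b.a.(X\{a} + b.0))\{a} + b.0 ⊢ —b→ q3, —b→ q4
  q3 = (a.((rec X. b.a.(X\{a} + b.0))\{a} + b.0))\{a} ⊢ ·
  q4 = 0 ⊢ ·
Coarsest stable partition (strong bisimilarity classes):
  B0 = {p0, q0}
  B1 = {p1, q1}
  B2 = {p2, q2}
  B3 = {p3, p4, q3, q4}
p0 ∈ B0, q0 ∈ B0 → same block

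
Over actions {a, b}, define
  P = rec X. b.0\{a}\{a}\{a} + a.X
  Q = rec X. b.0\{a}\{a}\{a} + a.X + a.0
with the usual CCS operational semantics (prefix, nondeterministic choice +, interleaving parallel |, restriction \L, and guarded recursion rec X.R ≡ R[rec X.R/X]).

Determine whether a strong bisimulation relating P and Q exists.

NO

Reachable graph of P (2 states):
  u0 = rec X. b.0\{a}\{a}\{a} + a.X → ··a··> u0, ··b··> u1
  u1 = 0\{a}\{a}\{a} → ∅
Reachable graph of Q (3 states):
  v0 = rec X. b.0\{a}\{a}\{a} + a.X + a.0 → ··a··> v0, ··a··> v1, ··b··> v2
  v1 = 0 → ∅
  v2 = 0\{a}\{a}\{a} → ∅
Partition-refinement fixed point:
  B0 = {u0}
  B1 = {u1, v1, v2}
  B2 = {v0}
u0 ∈ B0, v0 ∈ B2 → different blocks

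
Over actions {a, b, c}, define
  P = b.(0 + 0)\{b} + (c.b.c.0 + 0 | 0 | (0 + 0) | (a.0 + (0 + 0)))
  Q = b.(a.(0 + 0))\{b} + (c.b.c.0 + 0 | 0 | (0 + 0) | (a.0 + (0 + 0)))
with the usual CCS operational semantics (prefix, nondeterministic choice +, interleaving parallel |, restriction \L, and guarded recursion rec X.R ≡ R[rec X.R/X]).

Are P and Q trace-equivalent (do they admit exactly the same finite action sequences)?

LTS(P): 6 reachable states
  u0 = b.(0 + 0)\{b} + (c.b.c.0 + 0 | 0 | (0 + 0) | (a.0 + (0 + 0))) | --a--▸ u1, --b--▸ u2, --c--▸ u3
  u1 = 0 | 0 | (0 + 0) | 0 | stopped
  u2 = (0 + 0)\{b} | stopped
  u3 = b.c.0 | --b--▸ u4
  u4 = c.0 | --c--▸ u5
  u5 = 0 | stopped
LTS(Q): 7 reachable states
  v0 = b.(a.(0 + 0))\{b} + (c.b.c.0 + 0 | 0 | (0 + 0) | (a.0 + (0 + 0))) | --a--▸ v1, --b--▸ v2, --c--▸ v3
  v1 = 0 | 0 | (0 + 0) | 0 | stopped
  v2 = (a.(0 + 0))\{b} | --a--▸ v4
  v3 = b.c.0 | --b--▸ v5
  v4 = (0 + 0)\{b} | stopped
  v5 = c.0 | --c--▸ v6
  v6 = 0 | stopped
Trace ⟨ba⟩ through Q, begin at {v0}:
  after b @ step 1: {v2}
  after a @ step 2: {v4}
  ✓ Q
Trace ⟨ba⟩ through P, begin at {u0}:
  after b @ step 1: {u2}
  after a @ step 2: ∅ (P stuck)

trace-distinct — witness ⟨ba⟩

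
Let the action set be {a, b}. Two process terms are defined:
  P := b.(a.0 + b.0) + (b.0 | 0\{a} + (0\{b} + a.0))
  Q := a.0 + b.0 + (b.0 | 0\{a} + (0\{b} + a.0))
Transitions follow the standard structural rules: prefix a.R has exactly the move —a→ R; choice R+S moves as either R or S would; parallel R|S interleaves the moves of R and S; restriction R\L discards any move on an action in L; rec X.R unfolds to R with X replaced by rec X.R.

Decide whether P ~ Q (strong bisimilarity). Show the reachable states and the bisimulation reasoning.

LTS(P): 4 reachable states
  m0 = b.(a.0 + b.0) + (b.0 | 0\{a} + (0\{b} + a.0)) has moves —a→ m1, —b→ m2, —b→ m3
  m1 = 0 has moves ·
  m2 = 0 | 0\{a} has moves ·
  m3 = a.0 + b.0 has moves —a→ m1, —b→ m1
LTS(Q): 3 reachable states
  n0 = a.0 + b.0 + (b.0 | 0\{a} + (0\{b} + a.0)) has moves —a→ n1, —b→ n1, —b→ n2
  n1 = 0 has moves ·
  n2 = 0 | 0\{a} has moves ·
Bisimilarity quotient blocks:
  B0 = {m0}
  B1 = {m1, m2, n1, n2}
  B2 = {m3, n0}
m0 ∈ B0, n0 ∈ B2 → different blocks

NO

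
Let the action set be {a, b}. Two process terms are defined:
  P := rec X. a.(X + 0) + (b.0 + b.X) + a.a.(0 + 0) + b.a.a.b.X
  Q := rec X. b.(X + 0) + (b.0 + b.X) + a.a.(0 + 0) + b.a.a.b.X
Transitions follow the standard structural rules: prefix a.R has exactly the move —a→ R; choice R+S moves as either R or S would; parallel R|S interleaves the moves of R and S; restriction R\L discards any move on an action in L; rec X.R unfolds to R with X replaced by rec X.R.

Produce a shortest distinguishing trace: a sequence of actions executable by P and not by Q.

Reachable graph of P (8 states):
  u0 = rec X. a.(X + 0) + (b.0 + b.X) + a.a.(0 + 0) + b.a.a.b.X :: —a→ u1, —a→ u2, —b→ u0, —b→ u3, —b→ u4
  u1 = (rec X. a.(X + 0) + (b.0 + b.X) + a.a.(0 + 0) + b.a.a.b.X) + 0 :: —a→ u1, —a→ u2, —b→ u0, —b→ u3, —b→ u4
  u2 = a.(0 + 0) :: —a→ u5
  u3 = 0 :: (no moves)
  u4 = a.a.b.(rec X. a.(X + 0) + (b.0 + b.X) + a.a.(0 + 0) + b.a.a.b.X) :: —a→ u6
  u5 = 0 + 0 :: (no moves)
  u6 = a.b.(rec X. a.(X + 0) + (b.0 + b.X) + a.a.(0 + 0) + b.a.a.b.X) :: —a→ u7
  u7 = b.(rec X. a.(X + 0) + (b.0 + b.X) + a.a.(0 + 0) + b.a.a.b.X) :: —b→ u0
Reachable graph of Q (8 states):
  v0 = rec X. b.(X + 0) + (b.0 + b.X) + a.a.(0 + 0) + b.a.a.b.X :: —a→ v1, —b→ v0, —b→ v2, —b→ v3, —b→ v4
  v1 = a.(0 + 0) :: —a→ v5
  v2 = (rec X. b.(X + 0) + (b.0 + b.X) + a.a.(0 + 0) + b.a.a.b.X) + 0 :: —a→ v1, —b→ v0, —b→ v2, —b→ v3, —b→ v4
  v3 = 0 :: (no moves)
  v4 = a.a.b.(rec X. b.(X + 0) + (b.0 + b.X) + a.a.(0 + 0) + b.a.a.b.X) :: —a→ v6
  v5 = 0 + 0 :: (no moves)
  v6 = a.b.(rec X. b.(X + 0) + (b.0 + b.X) + a.a.(0 + 0) + b.a.a.b.X) :: —a→ v7
  v7 = b.(rec X. b.(X + 0) + (b.0 + b.X) + a.a.(0 + 0) + b.a.a.b.X) :: —b→ v0
Run σ = ⟨ab⟩ on P: start {u0}
  [1] a ⇒ {u1, u2}
  [2] b ⇒ {u0, u3, u4}
  ✓ P
Run σ = ⟨ab⟩ on Q: start {v0}
  [1] a ⇒ {v1}
  [2] b ⇒ no successor for Q

ab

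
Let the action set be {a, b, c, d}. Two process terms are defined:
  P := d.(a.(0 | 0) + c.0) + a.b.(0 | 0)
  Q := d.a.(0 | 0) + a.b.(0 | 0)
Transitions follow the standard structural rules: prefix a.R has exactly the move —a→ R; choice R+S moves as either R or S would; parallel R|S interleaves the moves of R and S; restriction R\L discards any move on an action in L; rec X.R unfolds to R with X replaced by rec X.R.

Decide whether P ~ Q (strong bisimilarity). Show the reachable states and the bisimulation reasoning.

not bisimilar

LTS(P): 5 reachable states
  p0 = d.(a.(0 | 0) + c.0) + a.b.(0 | 0) | ··a··> p1, ··d··> p2
  p1 = b.(0 | 0) | ··b··> p3
  p2 = a.(0 | 0) + c.0 | ··a··> p3, ··c··> p4
  p3 = 0 | 0 | (no moves)
  p4 = 0 | (no moves)
LTS(Q): 4 reachable states
  q0 = d.a.(0 | 0) + a.b.(0 | 0) | ··a··> q1, ··d··> q2
  q1 = b.(0 | 0) | ··b··> q3
  q2 = a.(0 | 0) | ··a··> q3
  q3 = 0 | 0 | (no moves)
Bisimilarity quotient blocks:
  B0 = {p0}
  B1 = {p2}
  B2 = {p3, p4, q3}
  B3 = {p1, q1}
  B4 = {q0}
  B5 = {q2}
p0 ∈ B0, q0 ∈ B4 → different blocks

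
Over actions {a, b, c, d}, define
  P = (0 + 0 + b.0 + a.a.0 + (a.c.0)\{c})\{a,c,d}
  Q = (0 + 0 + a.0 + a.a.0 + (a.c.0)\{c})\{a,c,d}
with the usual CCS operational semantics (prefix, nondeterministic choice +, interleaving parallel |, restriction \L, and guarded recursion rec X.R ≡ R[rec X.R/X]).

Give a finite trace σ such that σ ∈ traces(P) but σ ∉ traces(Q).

Reachable graph of P (2 states):
  u0 = (0 + 0 + b.0 + a.a.0 + (a.c.0)\{c})\{a,c,d} ⊢ =b=> u1
  u1 = 0\{a,c,d} ⊢ stopped
Reachable graph of Q (1 states):
  v0 = (0 + 0 + a.0 + a.a.0 + (a.c.0)\{c})\{a,c,d} ⊢ stopped
Trace ⟨b⟩ through P, begin at {u0}:
  step 1 (b): {u1}
  P completes σ.
Trace ⟨b⟩ through Q, begin at {v0}:
  step 1 (b): ∅ (Q stuck)

b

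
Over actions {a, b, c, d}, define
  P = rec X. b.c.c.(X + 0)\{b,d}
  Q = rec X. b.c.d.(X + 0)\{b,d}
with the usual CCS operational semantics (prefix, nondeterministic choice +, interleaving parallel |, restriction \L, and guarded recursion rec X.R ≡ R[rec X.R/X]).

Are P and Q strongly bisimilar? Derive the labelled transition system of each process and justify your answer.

P's transition system — 4 states:
  m0 = rec X. b.c.c.(X + 0)\{b,d} has moves --b--▸ m1
  m1 = c.c.((rec X. b.c.c.(X + 0)\{b,d}) + 0)\{b,d} has moves --c--▸ m2
  m2 = c.((rec X. b.c.c.(X + 0)\{b,d}) + 0)\{b,d} has moves --c--▸ m3
  m3 = ((rec X. b.c.c.(X + 0)\{b,d}) + 0)\{b,d} has moves ∅
Q's transition system — 4 states:
  n0 = rec X. b.c.d.(X + 0)\{b,d} has moves --b--▸ n1
  n1 = c.d.((rec X. b.c.d.(X + 0)\{b,d}) + 0)\{b,d} has moves --c--▸ n2
  n2 = d.((rec X. b.c.d.(X + 0)\{b,d}) + 0)\{b,d} has moves --d--▸ n3
  n3 = ((rec X. b.c.d.(X + 0)\{b,d}) + 0)\{b,d} has moves ∅
Bisimilarity quotient blocks:
  B0 = {m0}
  B1 = {m1}
  B2 = {m2}
  B3 = {m3, n3}
  B4 = {n0}
  B5 = {n1}
  B6 = {n2}
m0 ∈ B0, n0 ∈ B4 → different blocks

P ≁ Q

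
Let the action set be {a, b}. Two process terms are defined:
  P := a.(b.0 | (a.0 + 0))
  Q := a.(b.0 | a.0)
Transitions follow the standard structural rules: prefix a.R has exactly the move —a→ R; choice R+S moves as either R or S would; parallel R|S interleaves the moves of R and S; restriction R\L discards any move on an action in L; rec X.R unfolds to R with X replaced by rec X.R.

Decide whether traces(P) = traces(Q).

traces(P) = traces(Q)

P's transition system — 5 states:
  s0 = a.(b.0 | (a.0 + 0)) → —a→ s1
  s1 = b.0 | (a.0 + 0) → —a→ s2, —b→ s3
  s2 = b.0 | 0 → —b→ s4
  s3 = 0 | (a.0 + 0) → —a→ s4
  s4 = 0 | 0 → deadlocked
Q's transition system — 5 states:
  t0 = a.(b.0 | a.0) → —a→ t1
  t1 = b.0 | a.0 → —a→ t2, —b→ t3
  t2 = b.0 | 0 → —b→ t4
  t3 = 0 | a.0 → —a→ t4
  t4 = 0 | 0 → deadlocked
Coarsest stable partition (strong bisimilarity classes):
  B0 = {s0, t0}
  B1 = {s1, t1}
  B2 = {s3, t3}
  B3 = {s4, t4}
  B4 = {s2, t2}
s0 ∈ B0, t0 ∈ B0 → same block
Bisimilar ⇒ trace-equivalent.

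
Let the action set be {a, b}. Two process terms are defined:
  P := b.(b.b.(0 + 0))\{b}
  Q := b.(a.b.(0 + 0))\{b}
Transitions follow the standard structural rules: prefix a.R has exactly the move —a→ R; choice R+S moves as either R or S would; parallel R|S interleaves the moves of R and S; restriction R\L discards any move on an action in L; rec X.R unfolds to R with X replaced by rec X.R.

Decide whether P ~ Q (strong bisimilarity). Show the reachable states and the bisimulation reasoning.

Reachable graph of P (2 states):
  u0 = b.(b.b.(0 + 0))\{b} → =b=> u1
  u1 = (b.b.(0 + 0))\{b} → ∅
Reachable graph of Q (3 states):
  v0 = b.(a.b.(0 + 0))\{b} → =b=> v1
  v1 = (a.b.(0 + 0))\{b} → =a=> v2
  v2 = (b.(0 + 0))\{b} → ∅
Partition-refinement fixed point:
  B0 = {u0}
  B1 = {u1, v2}
  B2 = {v0}
  B3 = {v1}
u0 ∈ B0, v0 ∈ B2 → different blocks

P ≁ Q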